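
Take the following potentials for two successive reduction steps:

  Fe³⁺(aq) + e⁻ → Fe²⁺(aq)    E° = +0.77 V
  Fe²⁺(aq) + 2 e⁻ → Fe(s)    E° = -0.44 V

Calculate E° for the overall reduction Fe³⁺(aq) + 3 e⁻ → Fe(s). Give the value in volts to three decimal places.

Standard free energies of sequential steps add: ΔG°₃ = ΔG°₁ + ΔG°₂, so n₃E°₃ = n₁E°₁ + n₂E°₂.
E°₃ = (1×+0.77 + 2×-0.44) / 3 = (-0.110) / 3 = -0.037 V.
Simply averaging or adding the two E° values would be wrong; the electron-weighted sum is required.

-0.037 V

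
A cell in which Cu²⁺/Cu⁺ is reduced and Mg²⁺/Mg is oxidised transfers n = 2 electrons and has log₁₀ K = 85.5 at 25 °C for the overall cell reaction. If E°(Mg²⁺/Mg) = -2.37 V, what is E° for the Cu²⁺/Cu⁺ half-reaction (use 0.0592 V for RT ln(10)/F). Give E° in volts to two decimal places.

+0.16 V

E°cell = (0.0592/n)·log K = (0.0592/2)(85.5) = +2.531 V.
Since Cu²⁺/Cu⁺ is the cathode and Mg²⁺/Mg the anode, E°cell = E°(Cu²⁺/Cu⁺) − E°(Mg²⁺/Mg).
So E°(Cu²⁺/Cu⁺) = E°cell + E°(Mg²⁺/Mg) = +2.531 + (-2.37) = +0.16 V.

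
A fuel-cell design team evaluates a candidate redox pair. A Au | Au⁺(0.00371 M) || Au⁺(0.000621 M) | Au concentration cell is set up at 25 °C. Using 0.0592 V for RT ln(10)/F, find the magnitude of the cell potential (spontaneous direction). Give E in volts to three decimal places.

+0.046 V

For a concentration cell E°cell = 0. The 0.00371 M side is the cathode (reduction is favoured where [Au⁺] is higher).
With n = 1, E = −(0.0592/1) log([Au⁺]ₐₙ/[Au⁺]꜀ₐₜ) = −(0.0592/1) log(0.000621/0.00371) = −(0.0592/1)(-0.776) = +0.046 V.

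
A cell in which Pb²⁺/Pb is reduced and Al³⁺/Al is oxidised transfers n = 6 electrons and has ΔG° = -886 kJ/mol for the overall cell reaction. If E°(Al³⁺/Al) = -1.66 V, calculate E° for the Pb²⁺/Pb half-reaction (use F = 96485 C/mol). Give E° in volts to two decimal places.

E°cell = −ΔG°/(nF) = −(-886×10³)/((6)(96485)) = +1.530 V.
Since Pb²⁺/Pb is the cathode and Al³⁺/Al the anode, E°cell = E°(Pb²⁺/Pb) − E°(Al³⁺/Al).
So E°(Pb²⁺/Pb) = E°cell + E°(Al³⁺/Al) = +1.530 + (-1.66) = -0.13 V.

-0.13 V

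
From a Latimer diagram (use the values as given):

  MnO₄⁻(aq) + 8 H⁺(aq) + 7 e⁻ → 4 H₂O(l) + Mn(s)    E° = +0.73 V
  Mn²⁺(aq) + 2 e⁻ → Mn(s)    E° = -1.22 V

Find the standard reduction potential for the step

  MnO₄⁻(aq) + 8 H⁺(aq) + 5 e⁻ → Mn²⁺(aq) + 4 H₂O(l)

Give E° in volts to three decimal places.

Sequential free energies add, so n₃E°₃ = n₁E°₁ + n₂E°₂.
With n₃ = 7, and the known step contributing 2×(-1.22) V, the unknown satisfies 5·E° = 7×(+0.73) − 2×(-1.22) = +7.550.
E° = +7.550 / 5 = +1.510 V.

+1.510 V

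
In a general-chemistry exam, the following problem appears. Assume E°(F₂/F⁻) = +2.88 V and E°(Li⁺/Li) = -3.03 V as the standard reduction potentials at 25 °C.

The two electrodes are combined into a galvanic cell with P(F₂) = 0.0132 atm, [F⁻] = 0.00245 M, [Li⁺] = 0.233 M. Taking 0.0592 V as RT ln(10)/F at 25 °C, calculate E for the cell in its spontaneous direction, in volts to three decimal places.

+6.046 V

F₂/F⁻ is the cathode (higher E°), Li⁺/Li the anode: E°cell = +2.88 − (-3.03) = +5.91 V, n = 2.
Overall: F₂(g) + 2 Li(s) → 2 F⁻(aq) + 2 Li⁺(aq)
Q = [F⁻]^2·[Li⁺]^2 / (P(F₂)); log Q = -4.608.
E = E° − (0.0592/n) log Q = +5.91 − (0.0592/2)(-4.608) = +6.046 V.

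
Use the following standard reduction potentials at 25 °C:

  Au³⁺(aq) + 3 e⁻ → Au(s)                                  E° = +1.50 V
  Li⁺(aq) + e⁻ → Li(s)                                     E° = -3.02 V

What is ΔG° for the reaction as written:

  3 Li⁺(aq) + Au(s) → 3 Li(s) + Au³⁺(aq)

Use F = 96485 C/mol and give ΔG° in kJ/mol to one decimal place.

+1308.3 kJ/mol

As written, Li⁺/Li is reduced (cathode) and Au³⁺/Au is oxidised (anode), so E°cell = (-3.02) − (+1.50) = -4.52 V.
Balancing electrons gives n = 3.
ΔG° = −nFE° = −(3)(96485)(-4.52) = 1,308,337 J = +1308.3 kJ/mol.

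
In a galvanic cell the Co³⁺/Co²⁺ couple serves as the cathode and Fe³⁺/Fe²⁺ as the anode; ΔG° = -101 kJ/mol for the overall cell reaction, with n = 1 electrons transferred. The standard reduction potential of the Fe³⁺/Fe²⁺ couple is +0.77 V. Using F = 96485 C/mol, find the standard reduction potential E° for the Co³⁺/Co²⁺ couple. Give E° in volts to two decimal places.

+1.82 V

E°cell = −ΔG°/(nF) = −(-101×10³)/((1)(96485)) = +1.047 V.
Since Co³⁺/Co²⁺ is the cathode and Fe³⁺/Fe²⁺ the anode, E°cell = E°(Co³⁺/Co²⁺) − E°(Fe³⁺/Fe²⁺).
So E°(Co³⁺/Co²⁺) = E°cell + E°(Fe³⁺/Fe²⁺) = +1.047 + (+0.77) = +1.82 V.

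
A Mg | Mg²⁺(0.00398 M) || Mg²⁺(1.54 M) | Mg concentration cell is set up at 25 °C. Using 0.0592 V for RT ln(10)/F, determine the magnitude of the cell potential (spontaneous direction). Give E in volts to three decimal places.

For a concentration cell E°cell = 0. The 1.54 M side is the cathode (reduction is favoured where [Mg²⁺] is higher).
With n = 2, E = −(0.0592/2) log([Mg²⁺]ₐₙ/[Mg²⁺]꜀ₐₜ) = −(0.0592/2) log(0.00398/1.54) = −(0.0592/2)(-2.588) = +0.077 V.

+0.077 V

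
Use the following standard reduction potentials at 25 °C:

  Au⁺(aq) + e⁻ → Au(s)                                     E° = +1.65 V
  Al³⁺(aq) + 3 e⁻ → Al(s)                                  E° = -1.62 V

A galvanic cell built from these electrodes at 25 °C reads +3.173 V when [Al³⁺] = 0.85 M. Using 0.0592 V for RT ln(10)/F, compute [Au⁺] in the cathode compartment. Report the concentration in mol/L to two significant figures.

Au⁺/Au is the cathode, Al³⁺/Al the anode: E°cell = +3.27 V, n = 3.
Overall reaction: 3 Au⁺(aq) + Al(s) → 3 Au(s) + Al³⁺(aq); Q = [Al³⁺]^1/[Au⁺]^3.
From E = E° − (0.0592/n) log Q: log Q = (E° − E)·n/0.0592 = (+3.27 − (+3.173))·3/0.0592 = 4.9155.
So 3·log[Au⁺] = 1·log(0.85) − log Q = -0.0706 − (4.9155) = -4.9861; log[Au⁺] = -4.9861 / 3 = -1.6620; [Au⁺] = 10^(-1.6620) ≈ 0.022 M.

0.022 M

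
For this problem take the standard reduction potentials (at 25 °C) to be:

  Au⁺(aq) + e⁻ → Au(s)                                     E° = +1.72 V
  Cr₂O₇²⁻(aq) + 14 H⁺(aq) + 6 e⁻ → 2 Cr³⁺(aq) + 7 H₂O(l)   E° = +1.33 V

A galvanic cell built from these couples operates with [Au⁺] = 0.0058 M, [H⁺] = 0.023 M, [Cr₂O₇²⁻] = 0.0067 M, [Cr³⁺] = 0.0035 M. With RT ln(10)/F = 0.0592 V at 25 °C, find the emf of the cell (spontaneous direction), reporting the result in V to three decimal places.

+0.457 V

Au⁺/Au is the cathode (higher E°), Cr₂O₇²⁻/Cr³⁺ the anode: E°cell = +1.72 − (+1.33) = +0.39 V, n = 6.
Overall: 6 Au⁺(aq) + 2 Cr³⁺(aq) + 7 H₂O(l) → 6 Au(s) + Cr₂O₇²⁻(aq) + 14 H⁺(aq)
Q = [Cr₂O₇²⁻]·[H⁺]^14 / ([Au⁺]^6·[Cr³⁺]^2); log Q = -6.778.
E = E° − (0.0592/n) log Q = +0.39 − (0.0592/6)(-6.778) = +0.457 V.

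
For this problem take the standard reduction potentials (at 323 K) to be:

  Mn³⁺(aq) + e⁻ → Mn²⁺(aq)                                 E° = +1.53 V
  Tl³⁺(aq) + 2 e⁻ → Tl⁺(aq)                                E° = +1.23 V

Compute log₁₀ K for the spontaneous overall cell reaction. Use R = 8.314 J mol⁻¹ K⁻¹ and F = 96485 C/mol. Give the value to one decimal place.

9.4

Cathode: Mn³⁺/Mn²⁺; anode: Tl³⁺/Tl⁺. E°cell = (+1.53) − (+1.23) = +0.30 V, with n = 2.
ΔG° = −nFE° = −RT ln K, so ln K = nFE°/(RT) = (2)(96485)(+0.30) / ((8.314)(323)) = 21.558.
log₁₀ K = 21.558 / ln 10 = 9.4.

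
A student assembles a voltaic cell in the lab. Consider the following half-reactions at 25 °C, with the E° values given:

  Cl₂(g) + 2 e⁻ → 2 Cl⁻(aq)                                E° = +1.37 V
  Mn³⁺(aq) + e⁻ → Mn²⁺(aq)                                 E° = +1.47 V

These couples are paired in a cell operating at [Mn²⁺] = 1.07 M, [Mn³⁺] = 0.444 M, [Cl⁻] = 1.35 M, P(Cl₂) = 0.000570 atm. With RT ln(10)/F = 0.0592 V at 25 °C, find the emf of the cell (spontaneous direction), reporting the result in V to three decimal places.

+0.181 V

Mn³⁺/Mn²⁺ is the cathode (higher E°), Cl₂/Cl⁻ the anode: E°cell = +1.47 − (+1.37) = +0.10 V, n = 2.
Overall: 2 Mn³⁺(aq) + 2 Cl⁻(aq) → 2 Mn²⁺(aq) + Cl₂(g)
Q = [Mn²⁺]^2·P(Cl₂) / ([Mn³⁺]^2·[Cl⁻]^2); log Q = -2.741.
E = E° − (0.0592/n) log Q = +0.10 − (0.0592/2)(-2.741) = +0.181 V.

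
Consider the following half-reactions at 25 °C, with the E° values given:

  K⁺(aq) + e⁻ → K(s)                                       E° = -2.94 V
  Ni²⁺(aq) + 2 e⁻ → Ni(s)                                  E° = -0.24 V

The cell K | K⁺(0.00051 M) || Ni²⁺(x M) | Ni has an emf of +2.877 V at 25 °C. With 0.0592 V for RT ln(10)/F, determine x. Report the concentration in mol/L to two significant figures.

Ni²⁺/Ni is the cathode, K⁺/K the anode: E°cell = +2.70 V, n = 2.
Overall reaction: Ni²⁺(aq) + 2 K(s) → Ni(s) + 2 K⁺(aq); Q = [K⁺]^2/[Ni²⁺]^1.
From E = E° − (0.0592/n) log Q: log Q = (E° − E)·n/0.0592 = (+2.70 − (+2.877))·2/0.0592 = -5.9797.
So 1·log[Ni²⁺] = 2·log(0.00051) − log Q = -6.5849 − (-5.9797) = -0.6052; [Ni²⁺] = 10^(-0.6052) ≈ 0.25 M.

0.25 M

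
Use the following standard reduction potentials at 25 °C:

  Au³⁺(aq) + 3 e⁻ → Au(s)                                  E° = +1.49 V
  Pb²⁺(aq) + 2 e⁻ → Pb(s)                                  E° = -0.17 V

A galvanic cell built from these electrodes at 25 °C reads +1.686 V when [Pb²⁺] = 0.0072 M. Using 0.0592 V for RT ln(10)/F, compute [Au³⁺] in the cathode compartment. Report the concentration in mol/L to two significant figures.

Au³⁺/Au is the cathode, Pb²⁺/Pb the anode: E°cell = +1.66 V, n = 6.
Overall reaction: 2 Au³⁺(aq) + 3 Pb(s) → 2 Au(s) + 3 Pb²⁺(aq); Q = [Pb²⁺]^3/[Au³⁺]^2.
From E = E° − (0.0592/n) log Q: log Q = (E° − E)·n/0.0592 = (+1.66 − (+1.686))·6/0.0592 = -2.6351.
So 2·log[Au³⁺] = 3·log(0.0072) − log Q = -6.4280 − (-2.6351) = -3.7929; log[Au³⁺] = -3.7929 / 2 = -1.8964; [Au³⁺] = 10^(-1.8964) ≈ 0.013 M.

0.013 M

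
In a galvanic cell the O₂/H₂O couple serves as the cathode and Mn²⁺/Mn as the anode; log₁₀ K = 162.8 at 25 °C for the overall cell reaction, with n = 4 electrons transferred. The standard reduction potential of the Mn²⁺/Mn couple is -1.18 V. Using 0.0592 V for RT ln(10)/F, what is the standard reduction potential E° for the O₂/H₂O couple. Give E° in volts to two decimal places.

E°cell = (0.0592/n)·log K = (0.0592/4)(162.8) = +2.409 V.
Since O₂/H₂O is the cathode and Mn²⁺/Mn the anode, E°cell = E°(O₂/H₂O) − E°(Mn²⁺/Mn).
So E°(O₂/H₂O) = E°cell + E°(Mn²⁺/Mn) = +2.409 + (-1.18) = +1.23 V.

+1.23 V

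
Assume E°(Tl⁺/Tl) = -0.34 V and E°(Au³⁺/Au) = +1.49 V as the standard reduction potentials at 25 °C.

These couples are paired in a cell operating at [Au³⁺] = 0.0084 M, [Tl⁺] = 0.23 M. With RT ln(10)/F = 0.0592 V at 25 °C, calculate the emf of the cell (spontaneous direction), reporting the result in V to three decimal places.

Au³⁺/Au is the cathode (higher E°), Tl⁺/Tl the anode: E°cell = +1.49 − (-0.34) = +1.83 V, n = 3.
Overall: Au³⁺(aq) + 3 Tl(s) → Au(s) + 3 Tl⁺(aq)
Q = [Tl⁺]^3 / ([Au³⁺]); log Q = 0.161.
E = E° − (0.0592/n) log Q = +1.83 − (0.0592/3)(0.161) = +1.827 V.

+1.827 V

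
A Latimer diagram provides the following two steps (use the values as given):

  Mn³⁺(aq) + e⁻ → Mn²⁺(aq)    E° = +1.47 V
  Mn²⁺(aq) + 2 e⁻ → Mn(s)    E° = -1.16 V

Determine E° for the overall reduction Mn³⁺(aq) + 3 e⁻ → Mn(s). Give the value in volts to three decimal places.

Standard free energies of sequential steps add: ΔG°₃ = ΔG°₁ + ΔG°₂, so n₃E°₃ = n₁E°₁ + n₂E°₂.
E°₃ = (1×+1.47 + 2×-1.16) / 3 = (-0.850) / 3 = -0.283 V.

-0.283 V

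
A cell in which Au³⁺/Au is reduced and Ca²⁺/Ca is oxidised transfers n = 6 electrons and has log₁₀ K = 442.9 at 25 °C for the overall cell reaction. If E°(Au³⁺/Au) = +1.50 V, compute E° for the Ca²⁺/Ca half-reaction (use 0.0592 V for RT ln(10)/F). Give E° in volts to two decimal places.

-2.87 V

E°cell = (0.0592/n)·log K = (0.0592/6)(442.9) = +4.370 V.
Since Au³⁺/Au is the cathode and Ca²⁺/Ca the anode, E°cell = E°(Au³⁺/Au) − E°(Ca²⁺/Ca).
So E°(Ca²⁺/Ca) = E°(Au³⁺/Au) − E°cell = (+1.50) − (+4.370) = -2.87 V.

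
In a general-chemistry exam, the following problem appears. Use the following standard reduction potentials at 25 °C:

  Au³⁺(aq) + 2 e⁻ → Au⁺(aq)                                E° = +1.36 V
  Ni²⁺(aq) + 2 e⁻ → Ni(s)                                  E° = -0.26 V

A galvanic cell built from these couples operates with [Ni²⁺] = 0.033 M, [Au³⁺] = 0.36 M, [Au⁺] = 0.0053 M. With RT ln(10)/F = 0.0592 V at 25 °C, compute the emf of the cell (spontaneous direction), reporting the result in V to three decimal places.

Au³⁺/Au⁺ is the cathode (higher E°), Ni²⁺/Ni the anode: E°cell = +1.36 − (-0.26) = +1.62 V, n = 2.
Overall: Au³⁺(aq) + Ni(s) → Au⁺(aq) + Ni²⁺(aq)
Q = [Au⁺]·[Ni²⁺] / ([Au³⁺]); log Q = -3.314.
E = E° − (0.0592/n) log Q = +1.62 − (0.0592/2)(-3.314) = +1.718 V.

+1.718 V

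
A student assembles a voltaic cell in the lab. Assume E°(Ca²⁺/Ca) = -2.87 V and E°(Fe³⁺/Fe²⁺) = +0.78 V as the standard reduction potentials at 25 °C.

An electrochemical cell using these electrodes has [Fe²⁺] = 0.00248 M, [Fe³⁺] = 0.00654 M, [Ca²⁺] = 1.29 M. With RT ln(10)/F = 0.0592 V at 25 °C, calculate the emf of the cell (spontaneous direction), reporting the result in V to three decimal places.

Fe³⁺/Fe²⁺ is the cathode (higher E°), Ca²⁺/Ca the anode: E°cell = +0.78 − (-2.87) = +3.65 V, n = 2.
Overall: 2 Fe³⁺(aq) + Ca(s) → 2 Fe²⁺(aq) + Ca²⁺(aq)
Q = [Fe²⁺]^2·[Ca²⁺] / ([Fe³⁺]^2); log Q = -0.732.
E = E° − (0.0592/n) log Q = +3.65 − (0.0592/2)(-0.732) = +3.672 V.

+3.672 V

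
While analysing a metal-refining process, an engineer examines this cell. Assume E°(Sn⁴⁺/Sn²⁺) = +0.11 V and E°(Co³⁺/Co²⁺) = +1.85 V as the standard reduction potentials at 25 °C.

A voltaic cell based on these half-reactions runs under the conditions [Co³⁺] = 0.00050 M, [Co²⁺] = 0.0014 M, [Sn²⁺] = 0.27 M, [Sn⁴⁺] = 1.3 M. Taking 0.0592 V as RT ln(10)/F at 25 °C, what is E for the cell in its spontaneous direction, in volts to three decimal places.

Co³⁺/Co²⁺ is the cathode (higher E°), Sn⁴⁺/Sn²⁺ the anode: E°cell = +1.85 − (+0.11) = +1.74 V, n = 2.
Overall: 2 Co³⁺(aq) + Sn²⁺(aq) → 2 Co²⁺(aq) + Sn⁴⁺(aq)
Q = [Co²⁺]^2·[Sn⁴⁺] / ([Co³⁺]^2·[Sn²⁺]); log Q = 1.577.
E = E° − (0.0592/n) log Q = +1.74 − (0.0592/2)(1.577) = +1.693 V.

+1.693 V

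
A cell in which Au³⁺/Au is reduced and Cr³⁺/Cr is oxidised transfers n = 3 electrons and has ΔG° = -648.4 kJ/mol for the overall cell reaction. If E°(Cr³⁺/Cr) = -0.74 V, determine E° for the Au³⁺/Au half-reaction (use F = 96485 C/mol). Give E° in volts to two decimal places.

E°cell = −ΔG°/(nF) = −(-648.4×10³)/((3)(96485)) = +2.240 V.
Since Au³⁺/Au is the cathode and Cr³⁺/Cr the anode, E°cell = E°(Au³⁺/Au) − E°(Cr³⁺/Cr).
So E°(Au³⁺/Au) = E°cell + E°(Cr³⁺/Cr) = +2.240 + (-0.74) = +1.50 V.

+1.50 V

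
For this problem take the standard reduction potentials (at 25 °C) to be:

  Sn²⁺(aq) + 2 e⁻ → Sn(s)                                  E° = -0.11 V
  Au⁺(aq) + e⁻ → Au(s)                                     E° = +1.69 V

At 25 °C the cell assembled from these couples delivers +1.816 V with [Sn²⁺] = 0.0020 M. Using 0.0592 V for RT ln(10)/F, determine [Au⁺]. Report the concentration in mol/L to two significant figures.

Au⁺/Au is the cathode, Sn²⁺/Sn the anode: E°cell = +1.80 V, n = 2.
Overall reaction: 2 Au⁺(aq) + Sn(s) → 2 Au(s) + Sn²⁺(aq); Q = [Sn²⁺]^1/[Au⁺]^2.
From E = E° − (0.0592/n) log Q: log Q = (E° − E)·n/0.0592 = (+1.80 − (+1.816))·2/0.0592 = -0.5405.
So 2·log[Au⁺] = 1·log(0.002) − log Q = -2.6990 − (-0.5405) = -2.1585; log[Au⁺] = -2.1585 / 2 = -1.0793; [Au⁺] = 10^(-1.0793) ≈ 0.083 M.

0.083 M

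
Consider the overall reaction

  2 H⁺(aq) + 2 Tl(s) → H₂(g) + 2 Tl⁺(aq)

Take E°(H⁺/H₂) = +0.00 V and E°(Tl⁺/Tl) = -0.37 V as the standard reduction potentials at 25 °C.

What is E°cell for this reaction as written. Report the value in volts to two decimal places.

+0.37 V

The H⁺/H₂ couple has the higher reduction potential, so it is the cathode; Tl⁺/Tl is oxidised at the anode.
E°cell = E°(cathode) − E°(anode) = (+0.00) − (-0.37) = +0.37 V.
Since E°cell > 0, the reaction is spontaneous under standard conditions.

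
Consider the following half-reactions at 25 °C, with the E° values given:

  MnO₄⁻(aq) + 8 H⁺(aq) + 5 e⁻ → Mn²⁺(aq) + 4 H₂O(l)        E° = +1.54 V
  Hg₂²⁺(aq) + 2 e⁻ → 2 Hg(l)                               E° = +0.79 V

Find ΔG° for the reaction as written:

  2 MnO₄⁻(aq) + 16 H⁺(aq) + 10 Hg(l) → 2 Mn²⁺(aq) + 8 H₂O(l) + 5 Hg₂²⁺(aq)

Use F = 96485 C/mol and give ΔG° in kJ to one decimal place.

As written, MnO₄⁻/Mn²⁺ is reduced (cathode) and Hg₂²⁺/Hg is oxidised (anode), so E°cell = (+1.54) − (+0.79) = +0.75 V.
Balancing electrons gives n = 10.
ΔG° = −nFE° = −(10)(96485)(+0.75) = -723,638 J = -723.6 kJ.

-723.6 kJ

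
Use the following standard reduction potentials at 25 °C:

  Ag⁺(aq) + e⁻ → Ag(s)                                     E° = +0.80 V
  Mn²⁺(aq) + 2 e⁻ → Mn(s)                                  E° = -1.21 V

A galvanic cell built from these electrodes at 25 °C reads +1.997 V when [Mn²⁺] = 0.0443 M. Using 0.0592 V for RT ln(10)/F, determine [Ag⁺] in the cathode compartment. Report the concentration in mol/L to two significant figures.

0.13 M

Ag⁺/Ag is the cathode, Mn²⁺/Mn the anode: E°cell = +2.01 V, n = 2.
Overall reaction: 2 Ag⁺(aq) + Mn(s) → 2 Ag(s) + Mn²⁺(aq); Q = [Mn²⁺]^1/[Ag⁺]^2.
From E = E° − (0.0592/n) log Q: log Q = (E° − E)·n/0.0592 = (+2.01 − (+1.997))·2/0.0592 = 0.4392.
So 2·log[Ag⁺] = 1·log(0.0443) − log Q = -1.3536 − (0.4392) = -1.7928; log[Ag⁺] = -1.7928 / 2 = -0.8964; [Ag⁺] = 10^(-0.8964) ≈ 0.13 M.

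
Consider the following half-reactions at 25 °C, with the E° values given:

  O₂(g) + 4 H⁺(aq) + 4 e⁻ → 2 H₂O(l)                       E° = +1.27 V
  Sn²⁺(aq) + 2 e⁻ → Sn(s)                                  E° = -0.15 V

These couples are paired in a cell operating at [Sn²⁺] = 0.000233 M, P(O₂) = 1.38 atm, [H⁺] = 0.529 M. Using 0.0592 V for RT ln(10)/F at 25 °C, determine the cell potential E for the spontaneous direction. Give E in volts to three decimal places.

O₂/H₂O is the cathode (higher E°), Sn²⁺/Sn the anode: E°cell = +1.27 − (-0.15) = +1.42 V, n = 4.
Overall: O₂(g) + 4 H⁺(aq) + 2 Sn(s) → 2 H₂O(l) + 2 Sn²⁺(aq)
Q = [Sn²⁺]^2 / (P(O₂)·[H⁺]^4); log Q = -6.299.
E = E° − (0.0592/n) log Q = +1.42 − (0.0592/4)(-6.299) = +1.513 V.

+1.513 V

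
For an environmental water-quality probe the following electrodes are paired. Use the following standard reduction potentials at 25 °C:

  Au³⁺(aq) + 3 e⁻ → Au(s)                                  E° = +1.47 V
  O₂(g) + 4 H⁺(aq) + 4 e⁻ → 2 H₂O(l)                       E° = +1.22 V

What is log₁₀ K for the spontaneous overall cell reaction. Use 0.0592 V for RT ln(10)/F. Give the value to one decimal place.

50.7

Cathode: Au³⁺/Au; anode: O₂/H₂O. E°cell = +0.25 V, n = 12.
log K = nE°cell / 0.0592 = (12)(+0.25) / 0.0592 = 50.7.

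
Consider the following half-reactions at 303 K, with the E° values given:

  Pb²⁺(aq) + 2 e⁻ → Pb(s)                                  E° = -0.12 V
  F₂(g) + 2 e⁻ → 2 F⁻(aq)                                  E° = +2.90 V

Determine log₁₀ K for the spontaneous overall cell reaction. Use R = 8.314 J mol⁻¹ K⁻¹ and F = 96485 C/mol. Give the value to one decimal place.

Cathode: F₂/F⁻; anode: Pb²⁺/Pb. E°cell = (+2.90) − (-0.12) = +3.02 V, with n = 2.
ΔG° = −nFE° = −RT ln K, so ln K = nFE°/(RT) = (2)(96485)(+3.02) / ((8.314)(303)) = 231.336.
log₁₀ K = 231.336 / ln 10 = 100.5.

100.5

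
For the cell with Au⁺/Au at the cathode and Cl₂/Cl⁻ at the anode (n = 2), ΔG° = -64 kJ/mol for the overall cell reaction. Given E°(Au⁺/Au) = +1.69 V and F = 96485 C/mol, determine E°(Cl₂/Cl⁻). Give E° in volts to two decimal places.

E°cell = −ΔG°/(nF) = −(-64×10³)/((2)(96485)) = +0.332 V.
Since Au⁺/Au is the cathode and Cl₂/Cl⁻ the anode, E°cell = E°(Au⁺/Au) − E°(Cl₂/Cl⁻).
So E°(Cl₂/Cl⁻) = E°(Au⁺/Au) − E°cell = (+1.69) − (+0.332) = +1.36 V.

+1.36 V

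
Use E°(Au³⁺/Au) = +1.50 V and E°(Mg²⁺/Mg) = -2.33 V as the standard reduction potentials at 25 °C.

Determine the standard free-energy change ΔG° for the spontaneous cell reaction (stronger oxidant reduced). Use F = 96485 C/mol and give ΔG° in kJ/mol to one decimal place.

Au³⁺/Au (E° = +1.50 V) is the cathode; Mg²⁺/Mg (E° = -2.33 V) is the anode, so E°cell = +3.83 V.
Balancing electrons gives n = 6 (lcm of 3 and 2).
ΔG° = −nFE° = −(6)(96485)(+3.83) = -2,217,225 J = -2217.2 kJ/mol.

-2217.2 kJ/mol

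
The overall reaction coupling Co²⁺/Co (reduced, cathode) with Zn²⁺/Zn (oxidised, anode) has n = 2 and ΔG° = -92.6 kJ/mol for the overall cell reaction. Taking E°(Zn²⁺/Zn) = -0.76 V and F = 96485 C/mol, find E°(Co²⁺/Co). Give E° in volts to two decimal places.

E°cell = −ΔG°/(nF) = −(-92.6×10³)/((2)(96485)) = +0.480 V.
Since Co²⁺/Co is the cathode and Zn²⁺/Zn the anode, E°cell = E°(Co²⁺/Co) − E°(Zn²⁺/Zn).
So E°(Co²⁺/Co) = E°cell + E°(Zn²⁺/Zn) = +0.480 + (-0.76) = -0.28 V.

-0.28 V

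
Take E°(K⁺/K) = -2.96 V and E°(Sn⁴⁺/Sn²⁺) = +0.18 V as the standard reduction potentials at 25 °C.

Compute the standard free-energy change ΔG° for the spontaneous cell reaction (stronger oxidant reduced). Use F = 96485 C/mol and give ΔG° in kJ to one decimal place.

-605.9 kJ

Sn⁴⁺/Sn²⁺ (E° = +0.18 V) is the cathode; K⁺/K (E° = -2.96 V) is the anode, so E°cell = +3.14 V.
Balancing electrons gives n = 2 (lcm of 2 and 1).
ΔG° = −nFE° = −(2)(96485)(+3.14) = -605,926 J = -605.9 kJ.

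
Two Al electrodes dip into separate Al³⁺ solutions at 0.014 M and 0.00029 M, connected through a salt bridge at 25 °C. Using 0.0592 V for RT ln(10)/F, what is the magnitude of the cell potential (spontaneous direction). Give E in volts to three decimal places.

For a concentration cell E°cell = 0. The 0.014 M side is the cathode (reduction is favoured where [Al³⁺] is higher).
With n = 3, E = −(0.0592/3) log([Al³⁺]ₐₙ/[Al³⁺]꜀ₐₜ) = −(0.0592/3) log(0.00029/0.014) = −(0.0592/3)(-1.684) = +0.033 V.

+0.033 V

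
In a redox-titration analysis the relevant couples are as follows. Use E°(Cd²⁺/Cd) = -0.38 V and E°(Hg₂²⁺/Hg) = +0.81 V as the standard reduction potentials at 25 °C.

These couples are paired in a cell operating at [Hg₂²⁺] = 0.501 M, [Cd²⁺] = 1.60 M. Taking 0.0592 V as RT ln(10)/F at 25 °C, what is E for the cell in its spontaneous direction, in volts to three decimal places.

Hg₂²⁺/Hg is the cathode (higher E°), Cd²⁺/Cd the anode: E°cell = +0.81 − (-0.38) = +1.19 V, n = 2.
Overall: Hg₂²⁺(aq) + Cd(s) → 2 Hg(l) + Cd²⁺(aq)
Q = [Cd²⁺] / ([Hg₂²⁺]); log Q = 0.504.
E = E° − (0.0592/n) log Q = +1.19 − (0.0592/2)(0.504) = +1.175 V.

+1.175 V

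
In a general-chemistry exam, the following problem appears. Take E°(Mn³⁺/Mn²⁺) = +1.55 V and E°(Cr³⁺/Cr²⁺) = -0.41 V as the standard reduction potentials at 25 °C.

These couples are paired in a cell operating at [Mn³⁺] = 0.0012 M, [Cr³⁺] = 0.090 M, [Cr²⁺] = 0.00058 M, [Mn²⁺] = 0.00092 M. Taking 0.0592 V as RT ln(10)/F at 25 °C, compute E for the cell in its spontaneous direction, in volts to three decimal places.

Mn³⁺/Mn²⁺ is the cathode (higher E°), Cr³⁺/Cr²⁺ the anode: E°cell = +1.55 − (-0.41) = +1.96 V, n = 1.
Overall: Mn³⁺(aq) + Cr²⁺(aq) → Mn²⁺(aq) + Cr³⁺(aq)
Q = [Mn²⁺]·[Cr³⁺] / ([Mn³⁺]·[Cr²⁺]); log Q = 2.075.
E = E° − (0.0592/n) log Q = +1.96 − (0.0592/1)(2.075) = +1.837 V.

+1.837 V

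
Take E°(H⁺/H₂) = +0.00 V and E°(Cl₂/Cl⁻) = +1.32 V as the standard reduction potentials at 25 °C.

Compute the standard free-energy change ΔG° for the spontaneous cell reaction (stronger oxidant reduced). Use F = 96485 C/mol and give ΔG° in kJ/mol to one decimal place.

Cl₂/Cl⁻ (E° = +1.32 V) is the cathode; H⁺/H₂ (E° = +0.00 V) is the anode, so E°cell = +1.32 V.
Balancing electrons gives n = 2 (lcm of 2 and 2).
ΔG° = −nFE° = −(2)(96485)(+1.32) = -254,720 J = -254.7 kJ/mol.

-254.7 kJ/mol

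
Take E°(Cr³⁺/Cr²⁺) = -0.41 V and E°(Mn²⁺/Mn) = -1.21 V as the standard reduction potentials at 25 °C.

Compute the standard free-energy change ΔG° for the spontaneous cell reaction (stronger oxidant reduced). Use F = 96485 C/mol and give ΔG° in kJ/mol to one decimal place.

-154.4 kJ/mol

Cr³⁺/Cr²⁺ (E° = -0.41 V) is the cathode; Mn²⁺/Mn (E° = -1.21 V) is the anode, so E°cell = +0.80 V.
Balancing electrons gives n = 2 (lcm of 1 and 2).
ΔG° = −nFE° = −(2)(96485)(+0.80) = -154,376 J = -154.4 kJ/mol.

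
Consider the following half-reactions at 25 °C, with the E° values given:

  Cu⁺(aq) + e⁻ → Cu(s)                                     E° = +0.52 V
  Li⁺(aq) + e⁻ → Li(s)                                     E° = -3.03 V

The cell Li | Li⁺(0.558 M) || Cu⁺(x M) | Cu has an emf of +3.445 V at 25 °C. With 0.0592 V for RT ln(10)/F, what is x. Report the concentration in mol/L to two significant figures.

Cu⁺/Cu is the cathode, Li⁺/Li the anode: E°cell = +3.55 V, n = 1.
Overall reaction: Cu⁺(aq) + Li(s) → Cu(s) + Li⁺(aq); Q = [Li⁺]^1/[Cu⁺]^1.
From E = E° − (0.0592/n) log Q: log Q = (E° − E)·n/0.0592 = (+3.55 − (+3.445))·1/0.0592 = 1.7736.
So 1·log[Cu⁺] = 1·log(0.558) − log Q = -0.2534 − (1.7736) = -2.0270; [Cu⁺] = 10^(-2.0270) ≈ 0.0094 M.

0.0094 M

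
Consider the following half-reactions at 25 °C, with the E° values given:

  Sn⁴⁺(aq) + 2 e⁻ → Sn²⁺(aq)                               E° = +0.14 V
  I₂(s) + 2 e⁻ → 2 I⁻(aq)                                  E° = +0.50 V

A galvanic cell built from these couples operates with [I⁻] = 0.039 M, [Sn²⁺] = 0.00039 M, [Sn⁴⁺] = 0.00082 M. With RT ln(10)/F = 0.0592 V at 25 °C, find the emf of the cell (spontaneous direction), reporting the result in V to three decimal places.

+0.434 V

I₂/I⁻ is the cathode (higher E°), Sn⁴⁺/Sn²⁺ the anode: E°cell = +0.50 − (+0.14) = +0.36 V, n = 2.
Overall: I₂(s) + Sn²⁺(aq) → 2 I⁻(aq) + Sn⁴⁺(aq)
Q = [I⁻]^2·[Sn⁴⁺] / ([Sn²⁺]); log Q = -2.495.
E = E° − (0.0592/n) log Q = +0.36 − (0.0592/2)(-2.495) = +0.434 V.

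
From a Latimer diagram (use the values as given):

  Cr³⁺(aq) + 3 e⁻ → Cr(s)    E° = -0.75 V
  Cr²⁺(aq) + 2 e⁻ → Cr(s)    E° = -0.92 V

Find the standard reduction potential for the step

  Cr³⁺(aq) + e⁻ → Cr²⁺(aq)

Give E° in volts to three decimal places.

Sequential free energies add, so n₃E°₃ = n₁E°₁ + n₂E°₂.
With n₃ = 3, and the known step contributing 2×(-0.92) V, the unknown satisfies 1·E° = 3×(-0.75) − 2×(-0.92) = -0.410.
E° = -0.410 / 1 = -0.410 V.

-0.410 V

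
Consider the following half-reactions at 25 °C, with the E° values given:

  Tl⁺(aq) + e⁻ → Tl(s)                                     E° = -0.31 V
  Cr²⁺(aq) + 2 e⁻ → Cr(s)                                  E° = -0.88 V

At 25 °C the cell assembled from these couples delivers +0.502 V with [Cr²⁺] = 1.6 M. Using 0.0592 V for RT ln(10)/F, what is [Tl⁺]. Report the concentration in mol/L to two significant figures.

Tl⁺/Tl is the cathode, Cr²⁺/Cr the anode: E°cell = +0.57 V, n = 2.
Overall reaction: 2 Tl⁺(aq) + Cr(s) → 2 Tl(s) + Cr²⁺(aq); Q = [Cr²⁺]^1/[Tl⁺]^2.
From E = E° − (0.0592/n) log Q: log Q = (E° − E)·n/0.0592 = (+0.57 − (+0.502))·2/0.0592 = 2.2973.
So 2·log[Tl⁺] = 1·log(1.6) − log Q = 0.2041 − (2.2973) = -2.0932; log[Tl⁺] = -2.0932 / 2 = -1.0466; [Tl⁺] = 10^(-1.0466) ≈ 0.090 M.

0.090 M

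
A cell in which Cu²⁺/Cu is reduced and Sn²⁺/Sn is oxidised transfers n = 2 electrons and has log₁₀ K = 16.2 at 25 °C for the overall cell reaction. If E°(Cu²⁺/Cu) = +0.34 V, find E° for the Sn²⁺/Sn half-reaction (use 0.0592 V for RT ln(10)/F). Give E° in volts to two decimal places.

E°cell = (0.0592/n)·log K = (0.0592/2)(16.2) = +0.480 V.
Since Cu²⁺/Cu is the cathode and Sn²⁺/Sn the anode, E°cell = E°(Cu²⁺/Cu) − E°(Sn²⁺/Sn).
So E°(Sn²⁺/Sn) = E°(Cu²⁺/Cu) − E°cell = (+0.34) − (+0.480) = -0.14 V.

-0.14 V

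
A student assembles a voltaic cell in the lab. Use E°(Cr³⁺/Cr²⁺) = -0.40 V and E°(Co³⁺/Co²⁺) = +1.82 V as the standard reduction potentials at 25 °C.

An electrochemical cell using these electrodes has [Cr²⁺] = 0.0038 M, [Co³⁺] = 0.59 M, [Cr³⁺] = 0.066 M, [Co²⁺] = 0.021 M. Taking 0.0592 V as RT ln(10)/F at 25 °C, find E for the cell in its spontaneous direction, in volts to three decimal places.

Co³⁺/Co²⁺ is the cathode (higher E°), Cr³⁺/Cr²⁺ the anode: E°cell = +1.82 − (-0.40) = +2.22 V, n = 1.
Overall: Co³⁺(aq) + Cr²⁺(aq) → Co²⁺(aq) + Cr³⁺(aq)
Q = [Co²⁺]·[Cr³⁺] / ([Co³⁺]·[Cr²⁺]); log Q = -0.209.
E = E° − (0.0592/n) log Q = +2.22 − (0.0592/1)(-0.209) = +2.232 V.

+2.232 V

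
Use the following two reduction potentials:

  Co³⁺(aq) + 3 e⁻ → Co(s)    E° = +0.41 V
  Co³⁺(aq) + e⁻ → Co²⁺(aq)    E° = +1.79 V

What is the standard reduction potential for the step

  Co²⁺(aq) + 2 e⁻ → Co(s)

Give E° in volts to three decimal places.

Sequential free energies add, so n₃E°₃ = n₁E°₁ + n₂E°₂.
With n₃ = 3, and the known step contributing 1×(+1.79) V, the unknown satisfies 2·E° = 3×(+0.41) − 1×(+1.79) = -0.560.
E° = -0.560 / 2 = -0.280 V.

-0.280 V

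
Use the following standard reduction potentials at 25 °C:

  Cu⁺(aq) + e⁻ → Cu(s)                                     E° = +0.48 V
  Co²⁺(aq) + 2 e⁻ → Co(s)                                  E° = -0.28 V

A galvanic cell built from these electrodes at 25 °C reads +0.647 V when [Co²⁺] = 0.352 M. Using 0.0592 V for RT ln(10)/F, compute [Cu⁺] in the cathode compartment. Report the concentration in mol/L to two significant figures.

0.0073 M

Cu⁺/Cu is the cathode, Co²⁺/Co the anode: E°cell = +0.76 V, n = 2.
Overall reaction: 2 Cu⁺(aq) + Co(s) → 2 Cu(s) + Co²⁺(aq); Q = [Co²⁺]^1/[Cu⁺]^2.
From E = E° − (0.0592/n) log Q: log Q = (E° − E)·n/0.0592 = (+0.76 − (+0.647))·2/0.0592 = 3.8176.
So 2·log[Cu⁺] = 1·log(0.352) − log Q = -0.4535 − (3.8176) = -4.2711; log[Cu⁺] = -4.2711 / 2 = -2.1355; [Cu⁺] = 10^(-2.1355) ≈ 0.0073 M.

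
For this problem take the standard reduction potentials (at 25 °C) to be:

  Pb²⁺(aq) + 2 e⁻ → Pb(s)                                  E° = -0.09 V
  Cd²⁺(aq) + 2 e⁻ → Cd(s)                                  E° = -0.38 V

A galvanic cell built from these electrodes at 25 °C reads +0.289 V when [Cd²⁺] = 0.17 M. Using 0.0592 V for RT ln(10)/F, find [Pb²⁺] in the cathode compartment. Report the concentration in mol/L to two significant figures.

0.16 M

Pb²⁺/Pb is the cathode, Cd²⁺/Cd the anode: E°cell = +0.29 V, n = 2.
Overall reaction: Pb²⁺(aq) + Cd(s) → Pb(s) + Cd²⁺(aq); Q = [Cd²⁺]^1/[Pb²⁺]^1.
From E = E° − (0.0592/n) log Q: log Q = (E° − E)·n/0.0592 = (+0.29 − (+0.289))·2/0.0592 = 0.0338.
So 1·log[Pb²⁺] = 1·log(0.17) − log Q = -0.7696 − (0.0338) = -0.8034; [Pb²⁺] = 10^(-0.8034) ≈ 0.16 M.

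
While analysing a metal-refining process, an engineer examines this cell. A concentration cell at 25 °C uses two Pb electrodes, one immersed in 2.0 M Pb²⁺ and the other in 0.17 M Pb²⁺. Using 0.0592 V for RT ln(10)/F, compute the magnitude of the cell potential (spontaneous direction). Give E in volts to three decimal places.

For a concentration cell E°cell = 0. The 2.0 M side is the cathode (reduction is favoured where [Pb²⁺] is higher).
With n = 2, E = −(0.0592/2) log([Pb²⁺]ₐₙ/[Pb²⁺]꜀ₐₜ) = −(0.0592/2) log(0.17/2) = −(0.0592/2)(-1.071) = +0.032 V.

+0.032 V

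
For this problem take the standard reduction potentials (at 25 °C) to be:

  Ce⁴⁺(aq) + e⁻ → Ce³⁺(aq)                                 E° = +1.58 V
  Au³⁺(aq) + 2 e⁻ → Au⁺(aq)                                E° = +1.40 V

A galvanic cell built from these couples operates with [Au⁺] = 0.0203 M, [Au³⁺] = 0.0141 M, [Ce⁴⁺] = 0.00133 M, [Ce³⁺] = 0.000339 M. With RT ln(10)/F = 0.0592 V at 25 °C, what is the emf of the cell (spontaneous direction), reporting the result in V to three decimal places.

+0.220 V

Ce⁴⁺/Ce³⁺ is the cathode (higher E°), Au³⁺/Au⁺ the anode: E°cell = +1.58 − (+1.40) = +0.18 V, n = 2.
Overall: 2 Ce⁴⁺(aq) + Au⁺(aq) → 2 Ce³⁺(aq) + Au³⁺(aq)
Q = [Ce³⁺]^2·[Au³⁺] / ([Ce⁴⁺]^2·[Au⁺]); log Q = -1.346.
E = E° − (0.0592/n) log Q = +0.18 − (0.0592/2)(-1.346) = +0.220 V.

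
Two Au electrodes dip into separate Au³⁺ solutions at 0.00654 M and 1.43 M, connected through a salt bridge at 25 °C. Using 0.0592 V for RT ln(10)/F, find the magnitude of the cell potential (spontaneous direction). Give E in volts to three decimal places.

+0.046 V

For a concentration cell E°cell = 0. The 1.43 M side is the cathode (reduction is favoured where [Au³⁺] is higher).
With n = 3, E = −(0.0592/3) log([Au³⁺]ₐₙ/[Au³⁺]꜀ₐₜ) = −(0.0592/3) log(0.00654/1.43) = −(0.0592/3)(-2.340) = +0.046 V.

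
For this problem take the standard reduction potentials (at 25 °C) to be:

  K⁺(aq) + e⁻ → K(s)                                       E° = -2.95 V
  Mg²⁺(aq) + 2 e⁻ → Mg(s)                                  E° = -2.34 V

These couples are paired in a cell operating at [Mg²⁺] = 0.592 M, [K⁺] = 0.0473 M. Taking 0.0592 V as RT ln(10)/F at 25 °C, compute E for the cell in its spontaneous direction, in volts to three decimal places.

+0.682 V

Mg²⁺/Mg is the cathode (higher E°), K⁺/K the anode: E°cell = -2.34 − (-2.95) = +0.61 V, n = 2.
Overall: Mg²⁺(aq) + 2 K(s) → Mg(s) + 2 K⁺(aq)
Q = [K⁺]^2 / ([Mg²⁺]); log Q = -2.423.
E = E° − (0.0592/n) log Q = +0.61 − (0.0592/2)(-2.423) = +0.682 V.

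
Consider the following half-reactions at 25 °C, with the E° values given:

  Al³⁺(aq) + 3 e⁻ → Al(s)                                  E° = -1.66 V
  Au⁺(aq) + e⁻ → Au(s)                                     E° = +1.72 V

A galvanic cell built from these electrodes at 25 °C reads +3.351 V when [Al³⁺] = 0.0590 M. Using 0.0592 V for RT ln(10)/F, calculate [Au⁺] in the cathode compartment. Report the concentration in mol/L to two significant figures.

0.13 M

Au⁺/Au is the cathode, Al³⁺/Al the anode: E°cell = +3.38 V, n = 3.
Overall reaction: 3 Au⁺(aq) + Al(s) → 3 Au(s) + Al³⁺(aq); Q = [Al³⁺]^1/[Au⁺]^3.
From E = E° − (0.0592/n) log Q: log Q = (E° − E)·n/0.0592 = (+3.38 − (+3.351))·3/0.0592 = 1.4696.
So 3·log[Au⁺] = 1·log(0.059) − log Q = -1.2291 − (1.4696) = -2.6987; log[Au⁺] = -2.6987 / 3 = -0.8996; [Au⁺] = 10^(-0.8996) ≈ 0.13 M.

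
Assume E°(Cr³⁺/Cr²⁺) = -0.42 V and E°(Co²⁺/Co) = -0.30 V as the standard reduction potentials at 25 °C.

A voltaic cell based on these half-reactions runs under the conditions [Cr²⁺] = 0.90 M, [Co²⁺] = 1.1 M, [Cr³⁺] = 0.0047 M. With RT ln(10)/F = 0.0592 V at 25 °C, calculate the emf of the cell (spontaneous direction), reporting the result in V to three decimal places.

+0.256 V

Co²⁺/Co is the cathode (higher E°), Cr³⁺/Cr²⁺ the anode: E°cell = -0.30 − (-0.42) = +0.12 V, n = 2.
Overall: Co²⁺(aq) + 2 Cr²⁺(aq) → Co(s) + 2 Cr³⁺(aq)
Q = [Cr³⁺]^2 / ([Co²⁺]·[Cr²⁺]^2); log Q = -4.606.
E = E° − (0.0592/n) log Q = +0.12 − (0.0592/2)(-4.606) = +0.256 V.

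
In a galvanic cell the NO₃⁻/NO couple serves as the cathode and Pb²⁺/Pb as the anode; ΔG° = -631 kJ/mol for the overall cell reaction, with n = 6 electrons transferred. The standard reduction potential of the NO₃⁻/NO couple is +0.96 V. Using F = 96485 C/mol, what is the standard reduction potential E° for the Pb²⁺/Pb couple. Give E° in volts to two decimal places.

-0.13 V

E°cell = −ΔG°/(nF) = −(-631×10³)/((6)(96485)) = +1.090 V.
Since NO₃⁻/NO is the cathode and Pb²⁺/Pb the anode, E°cell = E°(NO₃⁻/NO) − E°(Pb²⁺/Pb).
So E°(Pb²⁺/Pb) = E°(NO₃⁻/NO) − E°cell = (+0.96) − (+1.090) = -0.13 V.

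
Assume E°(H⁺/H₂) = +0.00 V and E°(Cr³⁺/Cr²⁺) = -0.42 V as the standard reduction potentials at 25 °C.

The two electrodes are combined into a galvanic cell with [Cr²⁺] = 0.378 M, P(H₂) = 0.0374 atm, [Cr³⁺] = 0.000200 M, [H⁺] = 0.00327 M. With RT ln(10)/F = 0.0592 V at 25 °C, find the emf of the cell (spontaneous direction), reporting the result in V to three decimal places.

+0.509 V

H⁺/H₂ is the cathode (higher E°), Cr³⁺/Cr²⁺ the anode: E°cell = +0.00 − (-0.42) = +0.42 V, n = 2.
Overall: 2 H⁺(aq) + 2 Cr²⁺(aq) → H₂(g) + 2 Cr³⁺(aq)
Q = P(H₂)·[Cr³⁺]^2 / ([H⁺]^2·[Cr²⁺]^2); log Q = -3.009.
E = E° − (0.0592/n) log Q = +0.42 − (0.0592/2)(-3.009) = +0.509 V.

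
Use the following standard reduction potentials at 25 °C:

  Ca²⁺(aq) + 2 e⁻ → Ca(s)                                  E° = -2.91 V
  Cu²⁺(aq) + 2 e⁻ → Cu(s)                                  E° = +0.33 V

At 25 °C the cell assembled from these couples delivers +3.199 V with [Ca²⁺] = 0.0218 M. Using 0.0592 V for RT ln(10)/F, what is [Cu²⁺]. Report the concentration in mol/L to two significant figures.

0.00090 M

Cu²⁺/Cu is the cathode, Ca²⁺/Ca the anode: E°cell = +3.24 V, n = 2.
Overall reaction: Cu²⁺(aq) + Ca(s) → Cu(s) + Ca²⁺(aq); Q = [Ca²⁺]^1/[Cu²⁺]^1.
From E = E° − (0.0592/n) log Q: log Q = (E° − E)·n/0.0592 = (+3.24 − (+3.199))·2/0.0592 = 1.3851.
So 1·log[Cu²⁺] = 1·log(0.0218) − log Q = -1.6615 − (1.3851) = -3.0466; [Cu²⁺] = 10^(-3.0466) ≈ 0.00090 M.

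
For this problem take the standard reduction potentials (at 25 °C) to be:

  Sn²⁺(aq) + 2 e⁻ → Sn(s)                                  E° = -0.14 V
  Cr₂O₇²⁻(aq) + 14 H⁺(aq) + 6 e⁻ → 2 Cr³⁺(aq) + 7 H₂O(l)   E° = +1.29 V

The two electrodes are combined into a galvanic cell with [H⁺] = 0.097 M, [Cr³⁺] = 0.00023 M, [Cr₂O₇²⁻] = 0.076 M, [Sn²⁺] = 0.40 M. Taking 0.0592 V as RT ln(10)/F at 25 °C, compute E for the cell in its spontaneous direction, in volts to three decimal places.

Cr₂O₇²⁻/Cr³⁺ is the cathode (higher E°), Sn²⁺/Sn the anode: E°cell = +1.29 − (-0.14) = +1.43 V, n = 6.
Overall: Cr₂O₇²⁻(aq) + 14 H⁺(aq) + 3 Sn(s) → 2 Cr³⁺(aq) + 7 H₂O(l) + 3 Sn²⁺(aq)
Q = [Cr³⁺]^2·[Sn²⁺]^3 / ([Cr₂O₇²⁻]·[H⁺]^14); log Q = 6.834.
E = E° − (0.0592/n) log Q = +1.43 − (0.0592/6)(6.834) = +1.363 V.

+1.363 V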